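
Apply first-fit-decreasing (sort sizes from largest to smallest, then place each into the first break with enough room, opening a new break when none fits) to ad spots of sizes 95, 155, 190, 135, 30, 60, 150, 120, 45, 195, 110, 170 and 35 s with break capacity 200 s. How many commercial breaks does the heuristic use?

Sorted descending: 195, 190, 170, 155, 150, 135, 120, 110, 95, 60, 45, 35, 30.
  195 → break 1 (new)  [load 195/200]
  190 → break 2 (new)  [load 190/200]
  170 → break 3 (new)  [load 170/200]
  155 → break 4 (new)  [load 155/200]
  150 → break 5 (new)  [load 150/200]
  135 → break 6 (new)  [load 135/200]
  120 → break 7 (new)  [load 120/200]
  110 → break 8 (new)  [load 110/200]
  95 → break 9 (new)  [load 95/200]
  60 → break 6  [load 195/200]
  45 → break 4  [load 200/200]
  35 → break 5  [load 185/200]
  30 → break 3  [load 200/200]
9 commercial breaks opened.

9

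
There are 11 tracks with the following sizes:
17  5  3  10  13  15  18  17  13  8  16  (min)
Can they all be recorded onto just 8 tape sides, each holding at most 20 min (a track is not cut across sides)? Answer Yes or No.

Yes

A valid assignment using 8 tape sides:
  side 1: 18 = 18
  side 2: 17 + 3 = 20
  side 3: 17 = 17
  side 4: 16 = 16
  side 5: 15 + 5 = 20
  side 6: 13 = 13
  side 7: 13 = 13
  side 8: 10 + 8 = 18
Every load is within 20 min, so 8 tape sides suffice.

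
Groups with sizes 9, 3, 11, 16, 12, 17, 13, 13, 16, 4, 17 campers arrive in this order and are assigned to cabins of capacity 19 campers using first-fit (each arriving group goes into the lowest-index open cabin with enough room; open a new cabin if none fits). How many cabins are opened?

9

  9 → cabin 1 (new)  [load 9/19]
  3 → cabin 1  [load 12/19]
  11 → cabin 2 (new)  [load 11/19]
  16 → cabin 3 (new)  [load 16/19]
  12 → cabin 4 (new)  [load 12/19]
  17 → cabin 5 (new)  [load 17/19]
  13 → cabin 6 (new)  [load 13/19]
  13 → cabin 7 (new)  [load 13/19]
  16 → cabin 8 (new)  [load 16/19]
  4 → cabin 1  [load 16/19]
  17 → cabin 9 (new)  [load 17/19]
9 cabins opened.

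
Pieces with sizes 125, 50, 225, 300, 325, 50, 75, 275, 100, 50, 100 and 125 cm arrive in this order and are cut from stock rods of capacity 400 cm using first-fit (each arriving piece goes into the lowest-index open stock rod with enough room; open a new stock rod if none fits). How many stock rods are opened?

5

  125 → stock rod 1 (new)  [load 125/400]
  50 → stock rod 1  [load 175/400]
  225 → stock rod 1  [load 400/400]
  300 → stock rod 2 (new)  [load 300/400]
  325 → stock rod 3 (new)  [load 325/400]
  50 → stock rod 2  [load 350/400]
  75 → stock rod 3  [load 400/400]
  275 → stock rod 4 (new)  [load 275/400]
  100 → stock rod 4  [load 375/400]
  50 → stock rod 2  [load 400/400]
  100 → stock rod 5 (new)  [load 100/400]
  125 → stock rod 5  [load 225/400]
5 stock rods opened.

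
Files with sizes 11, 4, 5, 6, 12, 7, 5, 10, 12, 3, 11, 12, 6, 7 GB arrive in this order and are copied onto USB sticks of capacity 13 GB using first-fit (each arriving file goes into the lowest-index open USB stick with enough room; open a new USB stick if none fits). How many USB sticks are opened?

  11 → USB stick 1 (new)  [load 11/13]
  4 → USB stick 2 (new)  [load 4/13]
  5 → USB stick 2  [load 9/13]
  6 → USB stick 3 (new)  [load 6/13]
  12 → USB stick 4 (new)  [load 12/13]
  7 → USB stick 3  [load 13/13]
  5 → USB stick 5 (new)  [load 5/13]
  10 → USB stick 6 (new)  [load 10/13]
  12 → USB stick 7 (new)  [load 12/13]
  3 → USB stick 2  [load 12/13]
  11 → USB stick 8 (new)  [load 11/13]
  12 → USB stick 9 (new)  [load 12/13]
  6 → USB stick 5  [load 11/13]
  7 → USB stick 10 (new)  [load 7/13]
10 USB sticks opened.

10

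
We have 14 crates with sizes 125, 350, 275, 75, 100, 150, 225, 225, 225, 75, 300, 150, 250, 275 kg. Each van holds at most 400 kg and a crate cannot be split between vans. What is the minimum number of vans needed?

Total = 350 + 300 + 275 + 275 + 250 + 225 + 225 + 225 + 150 + 150 + 125 + 100 + 75 + 75 = 2800 kg.
Lower bound: ⌈2800/400⌉ = 7 vans.
Also, 8 crates each exceed 200 kg, and no two of those can share a van, so at least 8 vans are needed.
A packing using 8 vans:
  van 1: 350 = 350
  van 2: 300 + 100 = 400
  van 3: 275 + 125 = 400
  van 4: 275 + 75 = 350
  van 5: 250 + 150 = 400
  van 6: 225 + 150 = 375
  van 7: 225 + 75 = 300
  van 8: 225 = 225
This matches the lower bound, so 8 is optimal.

8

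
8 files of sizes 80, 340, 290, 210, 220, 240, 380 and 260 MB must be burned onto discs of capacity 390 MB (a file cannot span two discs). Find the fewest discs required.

7

Total = 380 + 340 + 290 + 260 + 240 + 220 + 210 + 80 = 2020 MB.
Lower bound: ⌈2020/390⌉ = 6 discs.
Also, 7 files each exceed 195 MB, and no two of those can share a disc, so at least 7 discs are needed.
A packing using 7 discs:
  disc 1: 380 = 380
  disc 2: 340 = 340
  disc 3: 290 + 80 = 370
  disc 4: 260 = 260
  disc 5: 240 = 240
  disc 6: 220 = 220
  disc 7: 210 = 210
This matches the lower bound, so 7 is optimal.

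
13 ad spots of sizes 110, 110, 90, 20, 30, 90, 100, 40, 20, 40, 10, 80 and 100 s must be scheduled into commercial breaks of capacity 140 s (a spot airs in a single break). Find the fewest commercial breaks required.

7

Total = 110 + 110 + 100 + 100 + 90 + 90 + 80 + 40 + 40 + 30 + 20 + 20 + 10 = 840 s.
Lower bound: ⌈840/140⌉ = 6 commercial breaks.
Also, 7 ad spots each exceed 70 s, and no two of those can share a break, so at least 7 commercial breaks are needed.
A packing using 7 commercial breaks:
  break 1: 110 + 30 = 140
  break 2: 110 + 20 + 10 = 140
  break 3: 100 + 40 = 140
  break 4: 100 + 40 = 140
  break 5: 90 + 20 = 110
  break 6: 90 = 90
  break 7: 80 = 80
This matches the lower bound, so 7 is optimal.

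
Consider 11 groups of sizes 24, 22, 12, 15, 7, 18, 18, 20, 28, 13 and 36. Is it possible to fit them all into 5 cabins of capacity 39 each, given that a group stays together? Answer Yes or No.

Total = 213; ⌈213/39⌉ = 6.
At least 6 cabins are required, but only 5 are allowed.

No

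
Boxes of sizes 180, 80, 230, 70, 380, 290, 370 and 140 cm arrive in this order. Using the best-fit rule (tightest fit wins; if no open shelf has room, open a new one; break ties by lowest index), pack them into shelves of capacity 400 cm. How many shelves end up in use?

5

  180 → shelf 1 (new)  [load 180/400]
  80 → shelf 1  [load 260/400]
  230 → shelf 2 (new)  [load 230/400]
  70 → shelf 1  [load 330/400]
  380 → shelf 3 (new)  [load 380/400]
  290 → shelf 4 (new)  [load 290/400]
  370 → shelf 5 (new)  [load 370/400]
  140 → shelf 2  [load 370/400]
5 shelves opened.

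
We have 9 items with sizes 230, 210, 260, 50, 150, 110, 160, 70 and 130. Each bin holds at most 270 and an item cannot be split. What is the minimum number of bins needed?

6

Total = 260 + 230 + 210 + 160 + 150 + 130 + 110 + 70 + 50 = 1370.
Lower bound: ⌈1370/270⌉ = 6 bins.
A packing using 6 bins:
  bin 1: 260 = 260
  bin 2: 230 = 230
  bin 3: 210 + 50 = 260
  bin 4: 160 + 110 = 270
  bin 5: 150 + 70 = 220
  bin 6: 130 = 130
This matches the lower bound, so 6 is optimal.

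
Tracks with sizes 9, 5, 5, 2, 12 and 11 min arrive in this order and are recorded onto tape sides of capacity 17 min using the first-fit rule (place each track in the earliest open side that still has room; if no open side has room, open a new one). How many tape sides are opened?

3

  9 → side 1 (new)  [load 9/17]
  5 → side 1  [load 14/17]
  5 → side 2 (new)  [load 5/17]
  2 → side 1  [load 16/17]
  12 → side 2  [load 17/17]
  11 → side 3 (new)  [load 11/17]
3 tape sides opened.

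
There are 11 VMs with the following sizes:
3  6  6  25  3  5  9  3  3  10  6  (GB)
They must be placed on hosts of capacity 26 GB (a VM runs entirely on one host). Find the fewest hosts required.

4

Total = 25 + 10 + 9 + 6 + 6 + 6 + 5 + 3 + 3 + 3 + 3 = 79 GB.
Lower bound: ⌈79/26⌉ = 4 hosts.
A packing using 4 hosts:
  host 1: 25 = 25
  host 2: 10 + 9 + 6 = 25
  host 3: 6 + 6 + 5 + 3 + 3 + 3 = 26
  host 4: 3 = 3
This matches the lower bound, so 4 is optimal.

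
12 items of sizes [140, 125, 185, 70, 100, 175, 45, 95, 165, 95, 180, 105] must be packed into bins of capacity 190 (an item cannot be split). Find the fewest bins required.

Total = 185 + 180 + 175 + 165 + 140 + 125 + 105 + 100 + 95 + 95 + 70 + 45 = 1480.
Lower bound: ⌈1480/190⌉ = 8 bins.
A packing using 9 bins:
  bin 1: 185 = 185
  bin 2: 180 = 180
  bin 3: 175 = 175
  bin 4: 165 = 165
  bin 5: 140 + 45 = 185
  bin 6: 125 = 125
  bin 7: 105 + 70 = 175
  bin 8: 100 = 100
  bin 9: 95 + 95 = 190
No arrangement into 8 bins stays within capacity, so 9 is optimal.

9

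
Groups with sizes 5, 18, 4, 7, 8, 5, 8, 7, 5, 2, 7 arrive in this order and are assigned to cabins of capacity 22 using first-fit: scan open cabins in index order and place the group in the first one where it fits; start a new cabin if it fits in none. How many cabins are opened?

  5 → cabin 1 (new)  [load 5/22]
  18 → cabin 2 (new)  [load 18/22]
  4 → cabin 1  [load 9/22]
  7 → cabin 1  [load 16/22]
  8 → cabin 3 (new)  [load 8/22]
  5 → cabin 1  [load 21/22]
  8 → cabin 3  [load 16/22]
  7 → cabin 4 (new)  [load 7/22]
  5 → cabin 3  [load 21/22]
  2 → cabin 2  [load 20/22]
  7 → cabin 4  [load 14/22]
4 cabins opened.

4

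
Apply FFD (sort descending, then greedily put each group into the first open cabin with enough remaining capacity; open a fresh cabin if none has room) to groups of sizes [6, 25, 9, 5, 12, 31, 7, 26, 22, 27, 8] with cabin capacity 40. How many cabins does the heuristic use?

5

Sorted descending: 31, 27, 26, 25, 22, 12, 9, 8, 7, 6, 5.
  31 → cabin 1 (new)  [load 31/40]
  27 → cabin 2 (new)  [load 27/40]
  26 → cabin 3 (new)  [load 26/40]
  25 → cabin 4 (new)  [load 25/40]
  22 → cabin 5 (new)  [load 22/40]
  12 → cabin 2  [load 39/40]
  9 → cabin 1  [load 40/40]
  8 → cabin 3  [load 34/40]
  7 → cabin 4  [load 32/40]
  6 → cabin 3  [load 40/40]
  5 → cabin 4  [load 37/40]
5 cabins opened.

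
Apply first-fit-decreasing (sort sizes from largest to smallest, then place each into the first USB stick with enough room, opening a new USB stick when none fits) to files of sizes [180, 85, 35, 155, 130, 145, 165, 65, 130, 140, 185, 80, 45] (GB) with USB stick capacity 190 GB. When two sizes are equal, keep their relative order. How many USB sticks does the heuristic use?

Sorted descending: 185, 180, 165, 155, 145, 140, 130, 130, 85, 80, 65, 45, 35.
  185 → USB stick 1 (new)  [load 185/190]
  180 → USB stick 2 (new)  [load 180/190]
  165 → USB stick 3 (new)  [load 165/190]
  155 → USB stick 4 (new)  [load 155/190]
  145 → USB stick 5 (new)  [load 145/190]
  140 → USB stick 6 (new)  [load 140/190]
  130 → USB stick 7 (new)  [load 130/190]
  130 → USB stick 8 (new)  [load 130/190]
  85 → USB stick 9 (new)  [load 85/190]
  80 → USB stick 9  [load 165/190]
  65 → USB stick 10 (new)  [load 65/190]
  45 → USB stick 5  [load 190/190]
  35 → USB stick 4  [load 190/190]
10 USB sticks opened.

10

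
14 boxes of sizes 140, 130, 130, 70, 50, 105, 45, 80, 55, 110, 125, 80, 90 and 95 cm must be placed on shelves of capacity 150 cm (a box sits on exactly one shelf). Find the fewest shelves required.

Total = 140 + 130 + 130 + 125 + 110 + 105 + 95 + 90 + 80 + 80 + 70 + 55 + 50 + 45 = 1305 cm.
Lower bound: ⌈1305/150⌉ = 9 shelves.
Also, 10 boxes each exceed 75 cm, and no two of those can share a shelf, so at least 10 shelves are needed.
A packing using 10 shelves:
  shelf 1: 140 = 140
  shelf 2: 130 = 130
  shelf 3: 130 = 130
  shelf 4: 125 = 125
  shelf 5: 110 = 110
  shelf 6: 105 + 45 = 150
  shelf 7: 95 + 55 = 150
  shelf 8: 90 + 50 = 140
  shelf 9: 80 + 70 = 150
  shelf 10: 80 = 80
This matches the lower bound, so 10 is optimal.

10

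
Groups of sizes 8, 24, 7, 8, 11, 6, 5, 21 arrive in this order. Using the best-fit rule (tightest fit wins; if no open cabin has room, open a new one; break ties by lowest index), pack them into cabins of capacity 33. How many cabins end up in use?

  8 → cabin 1 (new)  [load 8/33]
  24 → cabin 1  [load 32/33]
  7 → cabin 2 (new)  [load 7/33]
  8 → cabin 2  [load 15/33]
  11 → cabin 2  [load 26/33]
  6 → cabin 2  [load 32/33]
  5 → cabin 3 (new)  [load 5/33]
  21 → cabin 3  [load 26/33]
3 cabins opened.

3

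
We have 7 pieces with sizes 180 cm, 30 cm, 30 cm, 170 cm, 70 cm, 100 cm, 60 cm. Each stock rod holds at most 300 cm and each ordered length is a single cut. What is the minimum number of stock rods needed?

Total = 180 + 170 + 100 + 70 + 60 + 30 + 30 = 640 cm.
Lower bound: ⌈640/300⌉ = 3 stock rods.
A packing using 3 stock rods:
  stock rod 1: 180 + 100 = 280
  stock rod 2: 170 + 70 + 60 = 300
  stock rod 3: 30 + 30 = 60
This matches the lower bound, so 3 is optimal.

3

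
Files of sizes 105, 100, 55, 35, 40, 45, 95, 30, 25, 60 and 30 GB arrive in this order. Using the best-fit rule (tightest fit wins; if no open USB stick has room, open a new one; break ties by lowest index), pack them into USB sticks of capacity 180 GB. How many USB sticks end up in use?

4

  105 → USB stick 1 (new)  [load 105/180]
  100 → USB stick 2 (new)  [load 100/180]
  55 → USB stick 1  [load 160/180]
  35 → USB stick 2  [load 135/180]
  40 → USB stick 2  [load 175/180]
  45 → USB stick 3 (new)  [load 45/180]
  95 → USB stick 3  [load 140/180]
  30 → USB stick 3  [load 170/180]
  25 → USB stick 4 (new)  [load 25/180]
  60 → USB stick 4  [load 85/180]
  30 → USB stick 4  [load 115/180]
4 USB sticks opened.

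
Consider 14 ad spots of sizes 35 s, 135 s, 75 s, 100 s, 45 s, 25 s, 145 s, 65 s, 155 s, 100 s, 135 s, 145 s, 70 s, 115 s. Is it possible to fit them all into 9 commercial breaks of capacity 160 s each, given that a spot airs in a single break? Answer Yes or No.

Total = 1345 s; ⌈1345/160⌉ = 9.
The bound of 9 does not rule out 9, but exhaustive search shows no assignment into 9 commercial breaks of capacity 160 s exists — the minimum is 10.

No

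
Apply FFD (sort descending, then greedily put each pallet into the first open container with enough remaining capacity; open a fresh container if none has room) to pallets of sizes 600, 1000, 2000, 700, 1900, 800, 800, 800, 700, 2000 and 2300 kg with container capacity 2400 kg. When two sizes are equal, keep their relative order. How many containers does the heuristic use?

Sorted descending: 2300, 2000, 2000, 1900, 1000, 800, 800, 800, 700, 700, 600.
  2300 → container 1 (new)  [load 2300/2400]
  2000 → container 2 (new)  [load 2000/2400]
  2000 → container 3 (new)  [load 2000/2400]
  1900 → container 4 (new)  [load 1900/2400]
  1000 → container 5 (new)  [load 1000/2400]
  800 → container 5  [load 1800/2400]
  800 → container 6 (new)  [load 800/2400]
  800 → container 6  [load 1600/2400]
  700 → container 6  [load 2300/2400]
  700 → container 7 (new)  [load 700/2400]
  600 → container 5  [load 2400/2400]
7 containers opened.

7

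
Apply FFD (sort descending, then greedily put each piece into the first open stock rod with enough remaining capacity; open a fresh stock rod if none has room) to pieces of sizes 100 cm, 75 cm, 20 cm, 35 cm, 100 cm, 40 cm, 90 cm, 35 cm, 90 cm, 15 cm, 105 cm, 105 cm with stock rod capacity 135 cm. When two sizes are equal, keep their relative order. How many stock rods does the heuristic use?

Sorted descending: 105, 105, 100, 100, 90, 90, 75, 40, 35, 35, 20, 15.
  105 → stock rod 1 (new)  [load 105/135]
  105 → stock rod 2 (new)  [load 105/135]
  100 → stock rod 3 (new)  [load 100/135]
  100 → stock rod 4 (new)  [load 100/135]
  90 → stock rod 5 (new)  [load 90/135]
  90 → stock rod 6 (new)  [load 90/135]
  75 → stock rod 7 (new)  [load 75/135]
  40 → stock rod 5  [load 130/135]
  35 → stock rod 3  [load 135/135]
  35 → stock rod 4  [load 135/135]
  20 → stock rod 1  [load 125/135]
  15 → stock rod 2  [load 120/135]
7 stock rods opened.

7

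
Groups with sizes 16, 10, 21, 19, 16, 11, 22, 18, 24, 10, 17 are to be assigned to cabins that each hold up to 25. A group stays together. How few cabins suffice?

10

Total = 24 + 22 + 21 + 19 + 18 + 17 + 16 + 16 + 11 + 10 + 10 = 184.
Lower bound: ⌈184/25⌉ = 8 cabins.
A packing using 10 cabins:
  cabin 1: 24 = 24
  cabin 2: 22 = 22
  cabin 3: 21 = 21
  cabin 4: 19 = 19
  cabin 5: 18 = 18
  cabin 6: 17 = 17
  cabin 7: 16 = 16
  cabin 8: 16 = 16
  cabin 9: 11 + 10 = 21
  cabin 10: 10 = 10
No arrangement into 9 cabins stays within capacity, so 10 is optimal.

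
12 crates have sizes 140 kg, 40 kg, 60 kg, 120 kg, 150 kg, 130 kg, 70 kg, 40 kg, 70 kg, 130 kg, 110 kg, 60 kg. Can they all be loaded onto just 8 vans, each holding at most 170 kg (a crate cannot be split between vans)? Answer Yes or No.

Yes

A valid assignment using 8 vans:
  van 1: 150 = 150
  van 2: 140 = 140
  van 3: 130 + 40 = 170
  van 4: 130 + 40 = 170
  van 5: 120 = 120
  van 6: 110 + 60 = 170
  van 7: 70 + 70 = 140
  van 8: 60 = 60
Every load is within 170 kg, so 8 vans suffice.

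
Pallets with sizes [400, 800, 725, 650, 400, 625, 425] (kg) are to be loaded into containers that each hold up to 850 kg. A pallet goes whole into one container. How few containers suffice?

6

Total = 800 + 725 + 650 + 625 + 425 + 400 + 400 = 4025 kg.
Lower bound: ⌈4025/850⌉ = 5 containers.
A packing using 6 containers:
  container 1: 800 = 800
  container 2: 725 = 725
  container 3: 650 = 650
  container 4: 625 = 625
  container 5: 425 + 400 = 825
  container 6: 400 = 400
No arrangement into 5 containers stays within capacity, so 6 is optimal.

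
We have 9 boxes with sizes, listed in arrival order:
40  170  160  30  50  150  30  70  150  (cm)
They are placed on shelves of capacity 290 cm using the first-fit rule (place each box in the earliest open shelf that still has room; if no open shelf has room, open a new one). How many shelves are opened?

  40 → shelf 1 (new)  [load 40/290]
  170 → shelf 1  [load 210/290]
  160 → shelf 2 (new)  [load 160/290]
  30 → shelf 1  [load 240/290]
  50 → shelf 1  [load 290/290]
  150 → shelf 3 (new)  [load 150/290]
  30 → shelf 2  [load 190/290]
  70 → shelf 2  [load 260/290]
  150 → shelf 4 (new)  [load 150/290]
4 shelves opened.

4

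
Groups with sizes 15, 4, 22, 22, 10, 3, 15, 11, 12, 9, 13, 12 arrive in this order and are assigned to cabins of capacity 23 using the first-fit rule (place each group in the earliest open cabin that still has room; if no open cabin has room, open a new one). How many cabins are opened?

8

  15 → cabin 1 (new)  [load 15/23]
  4 → cabin 1  [load 19/23]
  22 → cabin 2 (new)  [load 22/23]
  22 → cabin 3 (new)  [load 22/23]
  10 → cabin 4 (new)  [load 10/23]
  3 → cabin 1  [load 22/23]
  15 → cabin 5 (new)  [load 15/23]
  11 → cabin 4  [load 21/23]
  12 → cabin 6 (new)  [load 12/23]
  9 → cabin 6  [load 21/23]
  13 → cabin 7 (new)  [load 13/23]
  12 → cabin 8 (new)  [load 12/23]
8 cabins opened.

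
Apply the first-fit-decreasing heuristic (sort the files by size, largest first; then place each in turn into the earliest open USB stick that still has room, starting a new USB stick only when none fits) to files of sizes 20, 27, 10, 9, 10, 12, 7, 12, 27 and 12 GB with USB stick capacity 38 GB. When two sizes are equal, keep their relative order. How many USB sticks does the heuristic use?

Sorted descending: 27, 27, 20, 12, 12, 12, 10, 10, 9, 7.
  27 → USB stick 1 (new)  [load 27/38]
  27 → USB stick 2 (new)  [load 27/38]
  20 → USB stick 3 (new)  [load 20/38]
  12 → USB stick 3  [load 32/38]
  12 → USB stick 4 (new)  [load 12/38]
  12 → USB stick 4  [load 24/38]
  10 → USB stick 1  [load 37/38]
  10 → USB stick 2  [load 37/38]
  9 → USB stick 4  [load 33/38]
  7 → USB stick 5 (new)  [load 7/38]
5 USB sticks opened.

5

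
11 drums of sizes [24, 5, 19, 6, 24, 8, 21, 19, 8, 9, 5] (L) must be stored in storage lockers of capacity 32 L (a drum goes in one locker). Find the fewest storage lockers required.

Total = 24 + 24 + 21 + 19 + 19 + 9 + 8 + 8 + 6 + 5 + 5 = 148 L.
Lower bound: ⌈148/32⌉ = 5 storage lockers.
A packing using 5 storage lockers:
  locker 1: 24 + 8 = 32
  locker 2: 24 + 8 = 32
  locker 3: 21 + 9 = 30
  locker 4: 19 + 6 + 5 = 30
  locker 5: 19 + 5 = 24
This matches the lower bound, so 5 is optimal.

5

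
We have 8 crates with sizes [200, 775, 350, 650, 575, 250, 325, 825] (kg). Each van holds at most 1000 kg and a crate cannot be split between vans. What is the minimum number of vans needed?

5

Total = 825 + 775 + 650 + 575 + 350 + 325 + 250 + 200 = 3950 kg.
Lower bound: ⌈3950/1000⌉ = 4 vans.
A packing using 5 vans:
  van 1: 825 = 825
  van 2: 775 + 200 = 975
  van 3: 650 + 350 = 1000
  van 4: 575 + 325 = 900
  van 5: 250 = 250
No arrangement into 4 vans stays within capacity, so 5 is optimal.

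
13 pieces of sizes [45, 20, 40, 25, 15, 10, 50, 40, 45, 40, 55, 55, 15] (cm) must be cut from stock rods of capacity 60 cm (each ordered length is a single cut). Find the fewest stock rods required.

Total = 55 + 55 + 50 + 45 + 45 + 40 + 40 + 40 + 25 + 20 + 15 + 15 + 10 = 455 cm.
Lower bound: ⌈455/60⌉ = 8 stock rods.
A packing using 9 stock rods:
  stock rod 1: 55 = 55
  stock rod 2: 55 = 55
  stock rod 3: 50 + 10 = 60
  stock rod 4: 45 + 15 = 60
  stock rod 5: 45 + 15 = 60
  stock rod 6: 40 + 20 = 60
  stock rod 7: 40 = 40
  stock rod 8: 40 = 40
  stock rod 9: 25 = 25
No arrangement into 8 stock rods stays within capacity, so 9 is optimal.

9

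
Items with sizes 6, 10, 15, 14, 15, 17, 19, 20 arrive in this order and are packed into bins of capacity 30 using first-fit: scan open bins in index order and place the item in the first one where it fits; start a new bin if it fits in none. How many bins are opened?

  6 → bin 1 (new)  [load 6/30]
  10 → bin 1  [load 16/30]
  15 → bin 2 (new)  [load 15/30]
  14 → bin 1  [load 30/30]
  15 → bin 2  [load 30/30]
  17 → bin 3 (new)  [load 17/30]
  19 → bin 4 (new)  [load 19/30]
  20 → bin 5 (new)  [load 20/30]
5 bins opened.

5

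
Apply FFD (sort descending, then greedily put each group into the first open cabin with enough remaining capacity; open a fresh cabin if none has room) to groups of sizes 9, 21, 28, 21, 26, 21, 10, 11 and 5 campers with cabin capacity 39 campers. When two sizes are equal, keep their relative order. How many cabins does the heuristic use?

Sorted descending: 28, 26, 21, 21, 21, 11, 10, 9, 5.
  28 → cabin 1 (new)  [load 28/39]
  26 → cabin 2 (new)  [load 26/39]
  21 → cabin 3 (new)  [load 21/39]
  21 → cabin 4 (new)  [load 21/39]
  21 → cabin 5 (new)  [load 21/39]
  11 → cabin 1  [load 39/39]
  10 → cabin 2  [load 36/39]
  9 → cabin 3  [load 30/39]
  5 → cabin 3  [load 35/39]
5 cabins opened.

5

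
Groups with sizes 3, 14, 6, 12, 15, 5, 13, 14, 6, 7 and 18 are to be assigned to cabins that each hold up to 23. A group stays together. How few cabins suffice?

Total = 18 + 15 + 14 + 14 + 13 + 12 + 7 + 6 + 6 + 5 + 3 = 113.
Lower bound: ⌈113/23⌉ = 5 cabins.
Also, 6 groups each exceed 23/2, and no two of those can share a cabin, so at least 6 cabins are needed.
A packing using 6 cabins:
  cabin 1: 18 + 5 = 23
  cabin 2: 15 + 7 = 22
  cabin 3: 14 + 6 + 3 = 23
  cabin 4: 14 + 6 = 20
  cabin 5: 13 = 13
  cabin 6: 12 = 12
This matches the lower bound, so 6 is optimal.

6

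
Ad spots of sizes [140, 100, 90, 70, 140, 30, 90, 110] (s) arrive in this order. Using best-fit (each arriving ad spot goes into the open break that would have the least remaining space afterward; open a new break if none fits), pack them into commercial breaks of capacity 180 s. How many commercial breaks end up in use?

  140 → break 1 (new)  [load 140/180]
  100 → break 2 (new)  [load 100/180]
  90 → break 3 (new)  [load 90/180]
  70 → break 2  [load 170/180]
  140 → break 4 (new)  [load 140/180]
  30 → break 1  [load 170/180]
  90 → break 3  [load 180/180]
  110 → break 5 (new)  [load 110/180]
5 commercial breaks opened.

5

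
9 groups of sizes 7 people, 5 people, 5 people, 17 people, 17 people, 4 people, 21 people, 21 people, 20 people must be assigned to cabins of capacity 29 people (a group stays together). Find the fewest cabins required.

5

Total = 21 + 21 + 20 + 17 + 17 + 7 + 5 + 5 + 4 = 117 people.
Lower bound: ⌈117/29⌉ = 5 cabins.
A packing using 5 cabins:
  cabin 1: 21 + 7 = 28
  cabin 2: 21 + 5 = 26
  cabin 3: 20 + 5 + 4 = 29
  cabin 4: 17 = 17
  cabin 5: 17 = 17
This matches the lower bound, so 5 is optimal.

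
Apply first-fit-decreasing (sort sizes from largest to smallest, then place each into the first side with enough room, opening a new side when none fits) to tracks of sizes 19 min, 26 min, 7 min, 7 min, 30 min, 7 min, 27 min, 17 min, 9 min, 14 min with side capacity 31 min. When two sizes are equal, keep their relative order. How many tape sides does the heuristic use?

6

Sorted descending: 30, 27, 26, 19, 17, 14, 9, 7, 7, 7.
  30 → side 1 (new)  [load 30/31]
  27 → side 2 (new)  [load 27/31]
  26 → side 3 (new)  [load 26/31]
  19 → side 4 (new)  [load 19/31]
  17 → side 5 (new)  [load 17/31]
  14 → side 5  [load 31/31]
  9 → side 4  [load 28/31]
  7 → side 6 (new)  [load 7/31]
  7 → side 6  [load 14/31]
  7 → side 6  [load 21/31]
6 tape sides opened.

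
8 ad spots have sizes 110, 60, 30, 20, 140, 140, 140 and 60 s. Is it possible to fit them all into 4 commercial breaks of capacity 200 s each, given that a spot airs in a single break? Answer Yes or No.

Yes

A valid assignment using 4 commercial breaks:
  break 1: 140 + 60 = 200
  break 2: 140 + 60 = 200
  break 3: 140 + 30 + 20 = 190
  break 4: 110 = 110
Every load is within 200 s, so 4 commercial breaks suffice.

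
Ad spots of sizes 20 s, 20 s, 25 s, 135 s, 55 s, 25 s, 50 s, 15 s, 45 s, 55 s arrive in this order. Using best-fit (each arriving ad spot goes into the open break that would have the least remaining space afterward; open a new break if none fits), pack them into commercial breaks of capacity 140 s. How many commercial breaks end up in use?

4

  20 → break 1 (new)  [load 20/140]
  20 → break 1  [load 40/140]
  25 → break 1  [load 65/140]
  135 → break 2 (new)  [load 135/140]
  55 → break 1  [load 120/140]
  25 → break 3 (new)  [load 25/140]
  50 → break 3  [load 75/140]
  15 → break 1  [load 135/140]
  45 → break 3  [load 120/140]
  55 → break 4 (new)  [load 55/140]
4 commercial breaks opened.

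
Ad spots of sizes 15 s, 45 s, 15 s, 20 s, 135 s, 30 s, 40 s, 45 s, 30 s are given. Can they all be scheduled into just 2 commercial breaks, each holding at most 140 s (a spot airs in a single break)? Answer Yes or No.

Total = 375 s; ⌈375/140⌉ = 3.
At least 3 commercial breaks are required, but only 2 are allowed.

No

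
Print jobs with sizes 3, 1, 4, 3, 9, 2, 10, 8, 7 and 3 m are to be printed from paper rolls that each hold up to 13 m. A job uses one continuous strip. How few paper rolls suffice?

4

Total = 10 + 9 + 8 + 7 + 4 + 3 + 3 + 3 + 2 + 1 = 50 m.
Lower bound: ⌈50/13⌉ = 4 paper rolls.
A packing using 4 paper rolls:
  roll 1: 10 + 3 = 13
  roll 2: 9 + 4 = 13
  roll 3: 8 + 3 + 2 = 13
  roll 4: 7 + 3 + 1 = 11
This matches the lower bound, so 4 is optimal.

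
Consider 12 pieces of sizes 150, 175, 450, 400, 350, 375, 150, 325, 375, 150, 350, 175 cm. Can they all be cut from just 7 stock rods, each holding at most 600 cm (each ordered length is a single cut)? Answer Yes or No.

A valid assignment using 7 stock rods:
  stock rod 1: 450 + 150 = 600
  stock rod 2: 400 + 175 = 575
  stock rod 3: 375 + 175 = 550
  stock rod 4: 375 + 150 = 525
  stock rod 5: 350 + 150 = 500
  stock rod 6: 350 = 350
  stock rod 7: 325 = 325
Every load is within 600 cm, so 7 stock rods suffice.

Yes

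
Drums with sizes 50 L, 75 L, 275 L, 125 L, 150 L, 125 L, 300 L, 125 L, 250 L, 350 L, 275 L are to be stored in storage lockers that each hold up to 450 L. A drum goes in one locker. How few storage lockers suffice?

Total = 350 + 300 + 275 + 275 + 250 + 150 + 125 + 125 + 125 + 75 + 50 = 2100 L.
Lower bound: ⌈2100/450⌉ = 5 storage lockers.
A packing using 5 storage lockers:
  locker 1: 350 + 75 = 425
  locker 2: 300 + 150 = 450
  locker 3: 275 + 125 + 50 = 450
  locker 4: 275 + 125 = 400
  locker 5: 250 + 125 = 375
This matches the lower bound, so 5 is optimal.

5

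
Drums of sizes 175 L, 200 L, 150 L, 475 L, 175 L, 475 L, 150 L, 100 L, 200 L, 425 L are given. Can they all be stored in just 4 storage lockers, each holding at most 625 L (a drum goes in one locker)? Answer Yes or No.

Total = 2525 L; ⌈2525/625⌉ = 5.
At least 5 storage lockers are required, but only 4 are allowed.

No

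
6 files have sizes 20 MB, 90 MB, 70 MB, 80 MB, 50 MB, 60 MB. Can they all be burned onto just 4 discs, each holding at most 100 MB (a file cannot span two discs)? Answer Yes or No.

Total = 370 MB; ⌈370/100⌉ = 4.
The bound of 4 does not rule out 4, but exhaustive search shows no assignment into 4 discs of capacity 100 MB exists — the minimum is 5.

No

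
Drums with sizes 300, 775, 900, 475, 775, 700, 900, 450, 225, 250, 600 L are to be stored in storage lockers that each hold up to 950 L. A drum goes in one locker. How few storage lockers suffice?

8

Total = 900 + 900 + 775 + 775 + 700 + 600 + 475 + 450 + 300 + 250 + 225 = 6350 L.
Lower bound: ⌈6350/950⌉ = 7 storage lockers.
A packing using 8 storage lockers:
  locker 1: 900 = 900
  locker 2: 900 = 900
  locker 3: 775 = 775
  locker 4: 775 = 775
  locker 5: 700 + 250 = 950
  locker 6: 600 + 300 = 900
  locker 7: 475 + 450 = 925
  locker 8: 225 = 225
No arrangement into 7 storage lockers stays within capacity, so 8 is optimal.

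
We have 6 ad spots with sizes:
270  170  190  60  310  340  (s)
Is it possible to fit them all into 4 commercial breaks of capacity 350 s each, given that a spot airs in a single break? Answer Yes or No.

No

Total = 1340 s; ⌈1340/350⌉ = 4.
The bound of 4 does not rule out 4, but exhaustive search shows no assignment into 4 commercial breaks of capacity 350 s exists — the minimum is 5.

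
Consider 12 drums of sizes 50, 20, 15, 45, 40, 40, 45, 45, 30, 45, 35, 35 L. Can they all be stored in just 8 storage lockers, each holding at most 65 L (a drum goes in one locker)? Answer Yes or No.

Total = 445 L; ⌈445/65⌉ = 7.
9 drums each exceed half the capacity and cannot share a locker, forcing at least 9 storage lockers.
At least 9 storage lockers are required, but only 8 are allowed.

No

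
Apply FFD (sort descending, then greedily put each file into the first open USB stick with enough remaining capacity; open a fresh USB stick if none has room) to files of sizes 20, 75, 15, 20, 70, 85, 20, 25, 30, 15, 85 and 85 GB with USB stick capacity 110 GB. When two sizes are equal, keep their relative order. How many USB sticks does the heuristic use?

Sorted descending: 85, 85, 85, 75, 70, 30, 25, 20, 20, 20, 15, 15.
  85 → USB stick 1 (new)  [load 85/110]
  85 → USB stick 2 (new)  [load 85/110]
  85 → USB stick 3 (new)  [load 85/110]
  75 → USB stick 4 (new)  [load 75/110]
  70 → USB stick 5 (new)  [load 70/110]
  30 → USB stick 4  [load 105/110]
  25 → USB stick 1  [load 110/110]
  20 → USB stick 2  [load 105/110]
  20 → USB stick 3  [load 105/110]
  20 → USB stick 5  [load 90/110]
  15 → USB stick 5  [load 105/110]
  15 → USB stick 6 (new)  [load 15/110]
6 USB sticks opened.

6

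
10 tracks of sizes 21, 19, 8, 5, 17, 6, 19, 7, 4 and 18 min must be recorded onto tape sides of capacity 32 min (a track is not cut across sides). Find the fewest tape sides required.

5

Total = 21 + 19 + 19 + 18 + 17 + 8 + 7 + 6 + 5 + 4 = 124 min.
Lower bound: ⌈124/32⌉ = 4 tape sides.
Also, 5 tracks each exceed 16 min, and no two of those can share a side, so at least 5 tape sides are needed.
A packing using 5 tape sides:
  side 1: 21 + 8 = 29
  side 2: 19 + 7 + 6 = 32
  side 3: 19 + 5 + 4 = 28
  side 4: 18 = 18
  side 5: 17 = 17
This matches the lower bound, so 5 is optimal.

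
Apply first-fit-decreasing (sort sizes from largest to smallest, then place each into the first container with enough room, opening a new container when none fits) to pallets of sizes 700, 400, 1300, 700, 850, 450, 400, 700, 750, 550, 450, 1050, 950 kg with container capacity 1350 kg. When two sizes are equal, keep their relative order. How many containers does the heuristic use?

Sorted descending: 1300, 1050, 950, 850, 750, 700, 700, 700, 550, 450, 450, 400, 400.
  1300 → container 1 (new)  [load 1300/1350]
  1050 → container 2 (new)  [load 1050/1350]
  950 → container 3 (new)  [load 950/1350]
  850 → container 4 (new)  [load 850/1350]
  750 → container 5 (new)  [load 750/1350]
  700 → container 6 (new)  [load 700/1350]
  700 → container 7 (new)  [load 700/1350]
  700 → container 8 (new)  [load 700/1350]
  550 → container 5  [load 1300/1350]
  450 → container 4  [load 1300/1350]
  450 → container 6  [load 1150/1350]
  400 → container 3  [load 1350/1350]
  400 → container 7  [load 1100/1350]
8 containers opened.

8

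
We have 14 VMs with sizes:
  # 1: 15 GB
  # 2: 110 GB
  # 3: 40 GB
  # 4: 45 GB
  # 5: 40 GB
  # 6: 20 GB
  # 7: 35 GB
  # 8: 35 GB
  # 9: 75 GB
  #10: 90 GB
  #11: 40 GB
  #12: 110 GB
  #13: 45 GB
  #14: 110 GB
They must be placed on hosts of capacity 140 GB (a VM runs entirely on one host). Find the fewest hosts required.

7

Total = 110 + 110 + 110 + 90 + 75 + 45 + 45 + 40 + 40 + 40 + 35 + 35 + 20 + 15 = 810 GB.
Lower bound: ⌈810/140⌉ = 6 hosts.
A packing using 7 hosts:
  host 1: 110 + 20 = 130
  host 2: 110 + 15 = 125
  host 3: 110 = 110
  host 4: 90 + 45 = 135
  host 5: 75 + 45 = 120
  host 6: 40 + 40 + 40 = 120
  host 7: 35 + 35 = 70
No arrangement into 6 hosts stays within capacity, so 7 is optimal.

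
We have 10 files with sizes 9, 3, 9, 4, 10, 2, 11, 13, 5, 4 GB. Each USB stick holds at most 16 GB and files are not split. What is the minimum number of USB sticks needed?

5

Total = 13 + 11 + 10 + 9 + 9 + 5 + 4 + 4 + 3 + 2 = 70 GB.
Lower bound: ⌈70/16⌉ = 5 USB sticks.
A packing using 5 USB sticks:
  USB stick 1: 13 + 3 = 16
  USB stick 2: 11 + 5 = 16
  USB stick 3: 10 + 4 + 2 = 16
  USB stick 4: 9 + 4 = 13
  USB stick 5: 9 = 9
This matches the lower bound, so 5 is optimal.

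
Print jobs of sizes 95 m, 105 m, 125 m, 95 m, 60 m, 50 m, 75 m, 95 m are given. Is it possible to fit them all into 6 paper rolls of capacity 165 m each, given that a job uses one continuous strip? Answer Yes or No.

A valid assignment using 6 paper rolls:
  roll 1: 125 = 125
  roll 2: 105 + 60 = 165
  roll 3: 95 + 50 = 145
  roll 4: 95 = 95
  roll 5: 95 = 95
  roll 6: 75 = 75
Every load is within 165 m, so 6 paper rolls suffice.

Yes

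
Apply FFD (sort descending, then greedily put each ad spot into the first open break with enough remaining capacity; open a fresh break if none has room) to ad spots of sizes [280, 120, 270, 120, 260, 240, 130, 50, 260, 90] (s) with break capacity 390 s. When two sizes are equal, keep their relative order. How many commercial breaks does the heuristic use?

Sorted descending: 280, 270, 260, 260, 240, 130, 120, 120, 90, 50.
  280 → break 1 (new)  [load 280/390]
  270 → break 2 (new)  [load 270/390]
  260 → break 3 (new)  [load 260/390]
  260 → break 4 (new)  [load 260/390]
  240 → break 5 (new)  [load 240/390]
  130 → break 3  [load 390/390]
  120 → break 2  [load 390/390]
  120 → break 4  [load 380/390]
  90 → break 1  [load 370/390]
  50 → break 5  [load 290/390]
5 commercial breaks opened.

5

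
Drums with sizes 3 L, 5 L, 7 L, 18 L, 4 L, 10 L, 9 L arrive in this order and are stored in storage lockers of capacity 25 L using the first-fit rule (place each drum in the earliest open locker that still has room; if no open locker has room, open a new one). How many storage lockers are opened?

  3 → locker 1 (new)  [load 3/25]
  5 → locker 1  [load 8/25]
  7 → locker 1  [load 15/25]
  18 → locker 2 (new)  [load 18/25]
  4 → locker 1  [load 19/25]
  10 → locker 3 (new)  [load 10/25]
  9 → locker 3  [load 19/25]
3 storage lockers opened.

3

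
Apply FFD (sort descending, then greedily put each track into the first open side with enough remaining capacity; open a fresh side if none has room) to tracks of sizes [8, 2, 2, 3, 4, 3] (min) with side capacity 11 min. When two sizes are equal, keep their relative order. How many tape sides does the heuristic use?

2

Sorted descending: 8, 4, 3, 3, 2, 2.
  8 → side 1 (new)  [load 8/11]
  4 → side 2 (new)  [load 4/11]
  3 → side 1  [load 11/11]
  3 → side 2  [load 7/11]
  2 → side 2  [load 9/11]
  2 → side 2  [load 11/11]
2 tape sides opened.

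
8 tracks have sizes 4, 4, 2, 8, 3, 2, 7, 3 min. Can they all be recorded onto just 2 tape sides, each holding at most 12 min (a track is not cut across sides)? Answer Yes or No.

Total = 33 min; ⌈33/12⌉ = 3.
At least 3 tape sides are required, but only 2 are allowed.

No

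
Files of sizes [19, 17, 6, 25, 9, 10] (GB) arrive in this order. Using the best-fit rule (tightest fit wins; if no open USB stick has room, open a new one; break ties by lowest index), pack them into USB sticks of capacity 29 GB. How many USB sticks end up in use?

  19 → USB stick 1 (new)  [load 19/29]
  17 → USB stick 2 (new)  [load 17/29]
  6 → USB stick 1  [load 25/29]
  25 → USB stick 3 (new)  [load 25/29]
  9 → USB stick 2  [load 26/29]
  10 → USB stick 4 (new)  [load 10/29]
4 USB sticks opened.

4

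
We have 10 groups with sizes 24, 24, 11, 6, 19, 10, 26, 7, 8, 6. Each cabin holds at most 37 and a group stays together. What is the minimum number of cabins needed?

4

Total = 26 + 24 + 24 + 19 + 11 + 10 + 8 + 7 + 6 + 6 = 141.
Lower bound: ⌈141/37⌉ = 4 cabins.
A packing using 4 cabins:
  cabin 1: 26 + 11 = 37
  cabin 2: 24 + 10 = 34
  cabin 3: 24 + 7 + 6 = 37
  cabin 4: 19 + 8 + 6 = 33
This matches the lower bound, so 4 is optimal.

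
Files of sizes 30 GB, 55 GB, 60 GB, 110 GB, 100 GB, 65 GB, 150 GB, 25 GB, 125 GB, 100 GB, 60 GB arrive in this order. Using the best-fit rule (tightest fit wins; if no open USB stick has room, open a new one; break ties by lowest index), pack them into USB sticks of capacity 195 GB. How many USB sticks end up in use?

  30 → USB stick 1 (new)  [load 30/195]
  55 → USB stick 1  [load 85/195]
  60 → USB stick 1  [load 145/195]
  110 → USB stick 2 (new)  [load 110/195]
  100 → USB stick 3 (new)  [load 100/195]
  65 → USB stick 2  [load 175/195]
  150 → USB stick 4 (new)  [load 150/195]
  25 → USB stick 4  [load 175/195]
  125 → USB stick 5 (new)  [load 125/195]
  100 → USB stick 6 (new)  [load 100/195]
  60 → USB stick 5  [load 185/195]
6 USB sticks opened.

6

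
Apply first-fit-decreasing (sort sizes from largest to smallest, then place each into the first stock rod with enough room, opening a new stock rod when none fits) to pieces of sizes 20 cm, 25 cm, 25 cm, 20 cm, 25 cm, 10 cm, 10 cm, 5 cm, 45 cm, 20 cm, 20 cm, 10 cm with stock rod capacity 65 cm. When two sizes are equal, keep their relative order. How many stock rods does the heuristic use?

4

Sorted descending: 45, 25, 25, 25, 20, 20, 20, 20, 10, 10, 10, 5.
  45 → stock rod 1 (new)  [load 45/65]
  25 → stock rod 2 (new)  [load 25/65]
  25 → stock rod 2  [load 50/65]
  25 → stock rod 3 (new)  [load 25/65]
  20 → stock rod 1  [load 65/65]
  20 → stock rod 3  [load 45/65]
  20 → stock rod 3  [load 65/65]
  20 → stock rod 4 (new)  [load 20/65]
  10 → stock rod 2  [load 60/65]
  10 → stock rod 4  [load 30/65]
  10 → stock rod 4  [load 40/65]
  5 → stock rod 2  [load 65/65]
4 stock rods opened.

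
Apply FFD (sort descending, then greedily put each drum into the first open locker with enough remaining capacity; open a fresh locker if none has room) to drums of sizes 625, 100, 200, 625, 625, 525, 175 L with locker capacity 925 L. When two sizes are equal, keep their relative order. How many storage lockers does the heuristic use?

4

Sorted descending: 625, 625, 625, 525, 200, 175, 100.
  625 → locker 1 (new)  [load 625/925]
  625 → locker 2 (new)  [load 625/925]
  625 → locker 3 (new)  [load 625/925]
  525 → locker 4 (new)  [load 525/925]
  200 → locker 1  [load 825/925]
  175 → locker 2  [load 800/925]
  100 → locker 1  [load 925/925]
4 storage lockers opened.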